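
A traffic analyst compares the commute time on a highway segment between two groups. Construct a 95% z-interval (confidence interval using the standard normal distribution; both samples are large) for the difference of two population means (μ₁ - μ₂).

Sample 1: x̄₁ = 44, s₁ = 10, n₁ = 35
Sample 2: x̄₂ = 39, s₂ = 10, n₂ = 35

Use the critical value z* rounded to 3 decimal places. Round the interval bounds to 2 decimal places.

Both samples are large (n₁ = 35 ≥ 30, n₂ = 35 ≥ 30), so a z-interval for the difference of means applies.

Point estimate: x̄₁ - x̄₂ = 44 - 39 = 5

Standard error: SE = √(s₁²/n₁ + s₂²/n₂)
= √(10²/35 + 10²/35)
= √(2.857143 + 2.857143)
= 2.390457

For 95% confidence, z* = 1.96 (from standard normal table)
Margin of error: E = z* × SE = 1.96 × 2.390457 = 4.6853

Z-interval: (x̄₁ - x̄₂) ± E = 5 ± 4.6853 = (0.3147, 9.6853)

Rounded to 2 decimal places:

(0.31, 9.69)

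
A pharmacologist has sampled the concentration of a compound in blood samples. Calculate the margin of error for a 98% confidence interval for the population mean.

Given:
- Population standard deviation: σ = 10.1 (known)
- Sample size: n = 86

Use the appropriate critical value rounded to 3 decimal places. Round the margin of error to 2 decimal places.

The population standard deviation σ is known, so use the z-interval margin of error formula.

For 98% confidence, z* = 2.326 (from standard normal table)

Margin of error formula for z-interval: E = z* × σ/√n

E = 2.326 × 10.1/√86
  = 2.326 × 1.089111
  = 2.5333

Rounded to 2 decimal places:

2.53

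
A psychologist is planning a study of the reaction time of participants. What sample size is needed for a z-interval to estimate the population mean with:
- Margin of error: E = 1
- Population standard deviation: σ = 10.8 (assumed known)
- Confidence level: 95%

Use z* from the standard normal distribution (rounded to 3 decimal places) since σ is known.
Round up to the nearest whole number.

Using z* since population σ is known (z-interval formula).

For 95% confidence, z* = 1.96 (from standard normal table)

Sample size formula for z-interval: n = (z*σ/E)²

n = (1.96 × 10.8 / 1)²
  = (21.168000)²
  = 448.0842

Round up to the nearest whole number: n = 449

449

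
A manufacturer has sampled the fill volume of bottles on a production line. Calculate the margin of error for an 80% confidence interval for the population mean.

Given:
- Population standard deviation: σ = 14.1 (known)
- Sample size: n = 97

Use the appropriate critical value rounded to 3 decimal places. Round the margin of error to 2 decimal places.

The population standard deviation σ is known, so use the z-interval margin of error formula.

For 80% confidence, z* = 1.282 (from standard normal table)

Margin of error formula for z-interval: E = z* × σ/√n

E = 1.282 × 14.1/√97
  = 1.282 × 1.431638
  = 1.8354

Rounded to 2 decimal places:

1.84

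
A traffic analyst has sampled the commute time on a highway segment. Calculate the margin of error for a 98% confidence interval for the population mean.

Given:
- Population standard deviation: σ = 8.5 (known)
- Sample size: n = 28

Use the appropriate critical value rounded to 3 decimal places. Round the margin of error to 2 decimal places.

The population standard deviation σ is known, so use the z-interval margin of error formula.

For 98% confidence, z* = 2.326 (from standard normal table)

Margin of error formula for z-interval: E = z* × σ/√n

E = 2.326 × 8.5/√28
  = 2.326 × 1.606349
  = 3.7364

Rounded to 2 decimal places:

3.74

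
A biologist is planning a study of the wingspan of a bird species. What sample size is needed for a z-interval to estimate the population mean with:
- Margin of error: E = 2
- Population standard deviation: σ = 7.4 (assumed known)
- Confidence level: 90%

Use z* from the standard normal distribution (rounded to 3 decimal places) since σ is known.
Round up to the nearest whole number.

Using z* since population σ is known (z-interval formula).

For 90% confidence, z* = 1.645 (from standard normal table)

Sample size formula for z-interval: n = (z*σ/E)²

n = (1.645 × 7.4 / 2)²
  = (6.086500)²
  = 37.0455

Round up to the nearest whole number: n = 38

38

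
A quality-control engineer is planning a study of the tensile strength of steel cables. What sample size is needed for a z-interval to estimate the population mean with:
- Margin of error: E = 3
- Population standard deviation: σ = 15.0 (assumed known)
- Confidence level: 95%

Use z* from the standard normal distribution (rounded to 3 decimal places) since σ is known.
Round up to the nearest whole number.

Using z* since population σ is known (z-interval formula).

For 95% confidence, z* = 1.96 (from standard normal table)

Sample size formula for z-interval: n = (z*σ/E)²

n = (1.96 × 15.0 / 3)²
  = (9.800000)²
  = 96.0400

Round up to the nearest whole number: n = 97

97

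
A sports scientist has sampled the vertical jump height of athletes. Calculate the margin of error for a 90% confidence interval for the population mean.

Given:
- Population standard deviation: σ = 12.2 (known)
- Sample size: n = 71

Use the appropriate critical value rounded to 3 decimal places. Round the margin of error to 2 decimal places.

The population standard deviation σ is known, so use the z-interval margin of error formula.

For 90% confidence, z* = 1.645 (from standard normal table)

Margin of error formula for z-interval: E = z* × σ/√n

E = 1.645 × 12.2/√71
  = 1.645 × 1.447874
  = 2.3818

Rounded to 2 decimal places:

2.38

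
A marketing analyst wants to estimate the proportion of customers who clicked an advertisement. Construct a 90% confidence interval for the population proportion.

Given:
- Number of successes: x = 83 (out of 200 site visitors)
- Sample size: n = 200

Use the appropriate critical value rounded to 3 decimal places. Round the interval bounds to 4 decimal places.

Sample proportion: p̂ = 83/200 = 0.415000

Check conditions for normal approximation:
  np̂ = 83 ≥ 10 ✓
  n(1-p̂) = 117 ≥ 10 ✓

The sample is large enough, so use a z-interval (normal approximation) for the proportion.

For 90% confidence, z* = 1.645 (from standard normal table)

Standard error: SE = √(p̂(1-p̂)/n) = √(0.415000×0.585000/200) = 0.03484071

Margin of error: E = z* × SE = 1.645 × 0.03484071 = 0.057313

Z-interval: p̂ ± E = 0.415000 ± 0.057313 = (0.357687, 0.472313)

Rounded to 4 decimal places:

(0.3577, 0.4723)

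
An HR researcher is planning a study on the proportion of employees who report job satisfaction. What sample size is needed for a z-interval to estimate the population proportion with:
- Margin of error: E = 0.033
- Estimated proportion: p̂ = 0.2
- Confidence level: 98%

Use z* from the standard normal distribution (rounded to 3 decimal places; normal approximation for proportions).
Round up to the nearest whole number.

Using z* for proportion z-interval (normal approximation).

For 98% confidence, z* = 2.326 (from standard normal table)

Sample size formula for proportion z-interval: n = z*²p̂(1-p̂)/E²

n = 2.326² × 0.2 × 0.8 / 0.033²
  = 5.410276 × 0.16 / 0.001089
  = 794.8982

Round up to the nearest whole number: n = 795

795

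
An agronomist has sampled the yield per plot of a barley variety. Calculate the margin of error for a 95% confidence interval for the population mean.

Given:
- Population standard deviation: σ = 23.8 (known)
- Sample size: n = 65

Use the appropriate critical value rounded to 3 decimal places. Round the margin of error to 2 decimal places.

The population standard deviation σ is known, so use the z-interval margin of error formula.

For 95% confidence, z* = 1.96 (from standard normal table)

Margin of error formula for z-interval: E = z* × σ/√n

E = 1.96 × 23.8/√65
  = 1.96 × 2.952027
  = 5.7860

Rounded to 2 decimal places:

5.79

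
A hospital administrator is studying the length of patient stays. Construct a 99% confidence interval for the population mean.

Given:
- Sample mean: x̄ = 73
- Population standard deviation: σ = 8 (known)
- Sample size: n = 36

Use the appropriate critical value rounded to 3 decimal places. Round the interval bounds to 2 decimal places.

The population standard deviation σ is known, so use a z-interval (standard normal critical value).

For 99% confidence, z* = 2.576 (from standard normal table)

Standard error: SE = σ/√n = 8/√36 = 1.333333

Margin of error: E = z* × SE = 2.576 × 1.333333 = 3.4347

Z-interval: x̄ ± E = 73 ± 3.4347 = (69.5653, 76.4347)

Rounded to 2 decimal places:

(69.57, 76.43)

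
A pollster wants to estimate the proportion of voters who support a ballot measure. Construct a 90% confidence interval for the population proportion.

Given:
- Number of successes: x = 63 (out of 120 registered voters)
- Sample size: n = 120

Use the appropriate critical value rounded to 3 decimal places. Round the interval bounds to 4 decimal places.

Sample proportion: p̂ = 63/120 = 0.525000

Check conditions for normal approximation:
  np̂ = 63 ≥ 10 ✓
  n(1-p̂) = 57 ≥ 10 ✓

The sample is large enough, so use a z-interval (normal approximation) for the proportion.

For 90% confidence, z* = 1.645 (from standard normal table)

Standard error: SE = √(p̂(1-p̂)/n) = √(0.525000×0.475000/120) = 0.04558646

Margin of error: E = z* × SE = 1.645 × 0.04558646 = 0.074990

Z-interval: p̂ ± E = 0.525000 ± 0.074990 = (0.450010, 0.599990)

Rounded to 4 decimal places:

(0.4500, 0.6000)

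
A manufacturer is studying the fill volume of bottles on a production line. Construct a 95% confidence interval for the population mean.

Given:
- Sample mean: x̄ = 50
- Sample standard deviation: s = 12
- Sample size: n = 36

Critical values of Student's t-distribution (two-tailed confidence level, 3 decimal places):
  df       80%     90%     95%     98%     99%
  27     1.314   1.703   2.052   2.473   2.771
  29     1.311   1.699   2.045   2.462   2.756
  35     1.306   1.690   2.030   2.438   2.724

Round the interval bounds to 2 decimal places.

The population standard deviation σ is unknown (only the sample standard deviation s is given), so use a t-interval with df = n - 1 = 36 - 1 = 35.

For 95% confidence with df = 35, t* = 2.030 (from t-table)

Standard error: SE = s/√n = 12/√36 = 2.000000

Margin of error: E = t* × SE = 2.030 × 2.000000 = 4.0600

T-interval: x̄ ± E = 50 ± 4.0600 = (45.9400, 54.0600)

Rounded to 2 decimal places:

(45.94, 54.06)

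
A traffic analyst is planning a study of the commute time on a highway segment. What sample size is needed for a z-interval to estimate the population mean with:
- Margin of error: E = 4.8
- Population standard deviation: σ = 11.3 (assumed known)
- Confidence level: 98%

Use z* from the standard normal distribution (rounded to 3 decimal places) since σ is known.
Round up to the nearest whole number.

Using z* since population σ is known (z-interval formula).

For 98% confidence, z* = 2.326 (from standard normal table)

Sample size formula for z-interval: n = (z*σ/E)²

n = (2.326 × 11.3 / 4.8)²
  = (5.475792)²
  = 29.9843

Round up to the nearest whole number: n = 30

30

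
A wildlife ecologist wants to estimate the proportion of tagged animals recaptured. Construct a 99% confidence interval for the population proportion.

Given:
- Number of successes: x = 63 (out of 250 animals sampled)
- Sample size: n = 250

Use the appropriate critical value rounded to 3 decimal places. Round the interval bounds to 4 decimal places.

Sample proportion: p̂ = 63/250 = 0.252000

Check conditions for normal approximation:
  np̂ = 63 ≥ 10 ✓
  n(1-p̂) = 187 ≥ 10 ✓

The sample is large enough, so use a z-interval (normal approximation) for the proportion.

For 99% confidence, z* = 2.576 (from standard normal table)

Standard error: SE = √(p̂(1-p̂)/n) = √(0.252000×0.748000/250) = 0.02745877

Margin of error: E = z* × SE = 2.576 × 0.02745877 = 0.070734

Z-interval: p̂ ± E = 0.252000 ± 0.070734 = (0.181266, 0.322734)

Rounded to 4 decimal places:

(0.1813, 0.3227)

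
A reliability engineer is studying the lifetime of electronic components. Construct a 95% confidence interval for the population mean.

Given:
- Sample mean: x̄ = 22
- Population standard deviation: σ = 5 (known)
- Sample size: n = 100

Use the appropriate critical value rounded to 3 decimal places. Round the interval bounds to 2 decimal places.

The population standard deviation σ is known, so use a z-interval (standard normal critical value).

For 95% confidence, z* = 1.96 (from standard normal table)

Standard error: SE = σ/√n = 5/√100 = 0.500000

Margin of error: E = z* × SE = 1.96 × 0.500000 = 0.9800

Z-interval: x̄ ± E = 22 ± 0.9800 = (21.0200, 22.9800)

Rounded to 2 decimal places:

(21.02, 22.98)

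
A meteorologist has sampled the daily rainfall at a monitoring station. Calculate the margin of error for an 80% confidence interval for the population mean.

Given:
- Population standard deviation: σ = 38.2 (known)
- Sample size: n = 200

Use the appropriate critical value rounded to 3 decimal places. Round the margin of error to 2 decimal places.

The population standard deviation σ is known, so use the z-interval margin of error formula.

For 80% confidence, z* = 1.282 (from standard normal table)

Margin of error formula for z-interval: E = z* × σ/√n

E = 1.282 × 38.2/√200
  = 1.282 × 2.701148
  = 3.4629

Rounded to 2 decimal places:

3.46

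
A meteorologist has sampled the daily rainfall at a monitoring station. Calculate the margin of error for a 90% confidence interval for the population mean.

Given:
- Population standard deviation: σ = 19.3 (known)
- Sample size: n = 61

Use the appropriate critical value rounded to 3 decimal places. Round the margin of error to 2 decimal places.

The population standard deviation σ is known, so use the z-interval margin of error formula.

For 90% confidence, z* = 1.645 (from standard normal table)

Margin of error formula for z-interval: E = z* × σ/√n

E = 1.645 × 19.3/√61
  = 1.645 × 2.4711118
  = 4.06498

Rounded to 2 decimal places:

4.06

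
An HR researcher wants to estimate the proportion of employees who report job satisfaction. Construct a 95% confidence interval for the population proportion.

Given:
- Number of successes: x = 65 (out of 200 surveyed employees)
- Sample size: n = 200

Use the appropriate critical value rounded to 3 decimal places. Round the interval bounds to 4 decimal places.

Sample proportion: p̂ = 65/200 = 0.325000

Check conditions for normal approximation:
  np̂ = 65 ≥ 10 ✓
  n(1-p̂) = 135 ≥ 10 ✓

The sample is large enough, so use a z-interval (normal approximation) for the proportion.

For 95% confidence, z* = 1.96 (from standard normal table)

Standard error: SE = √(p̂(1-p̂)/n) = √(0.325000×0.675000/200) = 0.03311910

Margin of error: E = z* × SE = 1.96 × 0.03311910 = 0.064913

Z-interval: p̂ ± E = 0.325000 ± 0.064913 = (0.260087, 0.389913)

Rounded to 4 decimal places:

(0.2601, 0.3899)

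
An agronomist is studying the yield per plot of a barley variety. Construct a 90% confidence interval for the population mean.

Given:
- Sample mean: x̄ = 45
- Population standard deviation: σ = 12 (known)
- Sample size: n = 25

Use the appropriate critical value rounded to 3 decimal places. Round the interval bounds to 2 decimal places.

The population standard deviation σ is known, so use a z-interval (standard normal critical value).

For 90% confidence, z* = 1.645 (from standard normal table)

Standard error: SE = σ/√n = 12/√25 = 2.400000

Margin of error: E = z* × SE = 1.645 × 2.400000 = 3.9480

Z-interval: x̄ ± E = 45 ± 3.9480 = (41.0520, 48.9480)

Rounded to 2 decimal places:

(41.05, 48.95)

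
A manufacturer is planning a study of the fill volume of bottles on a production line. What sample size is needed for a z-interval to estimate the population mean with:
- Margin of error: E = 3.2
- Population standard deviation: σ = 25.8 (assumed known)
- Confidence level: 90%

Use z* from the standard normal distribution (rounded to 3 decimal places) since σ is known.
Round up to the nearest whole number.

Using z* since population σ is known (z-interval formula).

For 90% confidence, z* = 1.645 (from standard normal table)

Sample size formula for z-interval: n = (z*σ/E)²

n = (1.645 × 25.8 / 3.2)²
  = (13.262813)²
  = 175.9022

Round up to the nearest whole number: n = 176

176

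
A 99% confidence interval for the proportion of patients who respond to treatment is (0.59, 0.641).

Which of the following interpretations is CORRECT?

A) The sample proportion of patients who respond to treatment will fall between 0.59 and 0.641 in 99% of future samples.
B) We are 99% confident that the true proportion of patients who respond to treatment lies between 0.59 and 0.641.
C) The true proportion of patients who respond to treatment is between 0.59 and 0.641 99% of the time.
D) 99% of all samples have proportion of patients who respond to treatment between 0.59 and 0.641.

A confidence interval represents our confidence in the procedure, not a probability statement about the parameter.

Key concept: If we repeated this sampling process many times and computed a 99% CI each time, about 99% of those intervals would contain the true population parameter.

For this specific interval (0.59, 0.641):
- Midpoint (point estimate): 0.6155
- Margin of error: 0.0255

The correct interpretation is the one stating confidence that the true parameter lies in the interval — option B.

B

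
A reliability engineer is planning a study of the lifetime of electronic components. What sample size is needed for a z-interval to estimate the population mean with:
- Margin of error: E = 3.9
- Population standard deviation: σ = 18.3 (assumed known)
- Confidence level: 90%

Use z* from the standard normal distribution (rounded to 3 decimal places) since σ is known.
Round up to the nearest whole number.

Using z* since population σ is known (z-interval formula).

For 90% confidence, z* = 1.645 (from standard normal table)

Sample size formula for z-interval: n = (z*σ/E)²

n = (1.645 × 18.3 / 3.9)²
  = (7.718846)²
  = 59.5806

Round up to the nearest whole number: n = 60

60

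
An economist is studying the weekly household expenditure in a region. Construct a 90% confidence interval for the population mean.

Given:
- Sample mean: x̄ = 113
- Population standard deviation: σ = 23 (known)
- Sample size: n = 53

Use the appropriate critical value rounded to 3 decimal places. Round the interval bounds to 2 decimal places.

The population standard deviation σ is known, so use a z-interval (standard normal critical value).

For 90% confidence, z* = 1.645 (from standard normal table)

Standard error: SE = σ/√n = 23/√53 = 3.159293

Margin of error: E = z* × SE = 1.645 × 3.159293 = 5.1970

Z-interval: x̄ ± E = 113 ± 5.1970 = (107.8030, 118.1970)

Rounded to 2 decimal places:

(107.80, 118.20)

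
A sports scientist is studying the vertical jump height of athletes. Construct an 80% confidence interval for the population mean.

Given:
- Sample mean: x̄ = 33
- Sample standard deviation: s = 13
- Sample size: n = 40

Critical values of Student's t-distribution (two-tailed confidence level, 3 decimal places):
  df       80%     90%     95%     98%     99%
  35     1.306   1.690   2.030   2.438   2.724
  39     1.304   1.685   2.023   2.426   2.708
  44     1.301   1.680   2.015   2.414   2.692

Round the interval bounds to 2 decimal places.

The population standard deviation σ is unknown (only the sample standard deviation s is given), so use a t-interval with df = n - 1 = 40 - 1 = 39.

For 80% confidence with df = 39, t* = 1.304 (from t-table)

Standard error: SE = s/√n = 13/√40 = 2.055480

Margin of error: E = t* × SE = 1.304 × 2.055480 = 2.6803

T-interval: x̄ ± E = 33 ± 2.6803 = (30.3197, 35.6803)

Rounded to 2 decimal places:

(30.32, 35.68)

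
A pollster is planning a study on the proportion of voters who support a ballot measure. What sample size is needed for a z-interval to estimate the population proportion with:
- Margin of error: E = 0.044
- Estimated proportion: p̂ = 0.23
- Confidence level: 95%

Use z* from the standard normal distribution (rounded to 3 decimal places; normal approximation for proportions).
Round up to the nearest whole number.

Using z* for proportion z-interval (normal approximation).

For 95% confidence, z* = 1.96 (from standard normal table)

Sample size formula for proportion z-interval: n = z*²p̂(1-p̂)/E²

n = 1.96² × 0.23 × 0.77 / 0.044²
  = 3.8416 × 0.1771 / 0.001936
  = 351.4191

Round up to the nearest whole number: n = 352

352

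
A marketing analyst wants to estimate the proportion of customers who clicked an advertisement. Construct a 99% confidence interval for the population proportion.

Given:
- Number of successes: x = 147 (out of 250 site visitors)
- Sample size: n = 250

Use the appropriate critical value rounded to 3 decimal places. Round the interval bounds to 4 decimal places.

Sample proportion: p̂ = 147/250 = 0.588000

Check conditions for normal approximation:
  np̂ = 147 ≥ 10 ✓
  n(1-p̂) = 103 ≥ 10 ✓

The sample is large enough, so use a z-interval (normal approximation) for the proportion.

For 99% confidence, z* = 2.576 (from standard normal table)

Standard error: SE = √(p̂(1-p̂)/n) = √(0.588000×0.412000/250) = 0.03112915

Margin of error: E = z* × SE = 2.576 × 0.03112915 = 0.080189

Z-interval: p̂ ± E = 0.588000 ± 0.080189 = (0.507811, 0.668189)

Rounded to 4 decimal places:

(0.5078, 0.6682)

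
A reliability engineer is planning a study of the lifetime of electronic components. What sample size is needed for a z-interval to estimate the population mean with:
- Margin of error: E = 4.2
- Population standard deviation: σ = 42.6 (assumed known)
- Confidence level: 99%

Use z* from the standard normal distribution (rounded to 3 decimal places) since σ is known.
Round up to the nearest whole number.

Using z* since population σ is known (z-interval formula).

For 99% confidence, z* = 2.576 (from standard normal table)

Sample size formula for z-interval: n = (z*σ/E)²

n = (2.576 × 42.6 / 4.2)²
  = (26.128000)²
  = 682.6724

Round up to the nearest whole number: n = 683

683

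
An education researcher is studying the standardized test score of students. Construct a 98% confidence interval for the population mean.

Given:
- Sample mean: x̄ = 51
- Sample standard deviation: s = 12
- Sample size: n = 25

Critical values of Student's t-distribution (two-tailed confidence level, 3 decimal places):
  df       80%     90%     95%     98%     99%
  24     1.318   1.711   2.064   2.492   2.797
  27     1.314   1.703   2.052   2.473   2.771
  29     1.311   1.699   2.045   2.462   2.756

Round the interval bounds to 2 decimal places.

The population standard deviation σ is unknown (only the sample standard deviation s is given), so use a t-interval with df = n - 1 = 25 - 1 = 24.

For 98% confidence with df = 24, t* = 2.492 (from t-table)

Standard error: SE = s/√n = 12/√25 = 2.400000

Margin of error: E = t* × SE = 2.492 × 2.400000 = 5.9808

T-interval: x̄ ± E = 51 ± 5.9808 = (45.0192, 56.9808)

Rounded to 2 decimal places:

(45.02, 56.98)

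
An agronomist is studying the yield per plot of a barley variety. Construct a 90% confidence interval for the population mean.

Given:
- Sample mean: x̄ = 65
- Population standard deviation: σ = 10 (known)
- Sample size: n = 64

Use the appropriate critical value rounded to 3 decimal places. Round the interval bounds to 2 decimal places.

The population standard deviation σ is known, so use a z-interval (standard normal critical value).

For 90% confidence, z* = 1.645 (from standard normal table)

Standard error: SE = σ/√n = 10/√64 = 1.250000

Margin of error: E = z* × SE = 1.645 × 1.250000 = 2.0562

Z-interval: x̄ ± E = 65 ± 2.0562 = (62.9438, 67.0563)

Rounded to 2 decimal places:

(62.94, 67.06)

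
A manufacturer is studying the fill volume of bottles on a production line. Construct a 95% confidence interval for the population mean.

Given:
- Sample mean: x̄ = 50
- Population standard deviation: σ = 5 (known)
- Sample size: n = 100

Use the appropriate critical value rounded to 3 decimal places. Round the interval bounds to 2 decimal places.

The population standard deviation σ is known, so use a z-interval (standard normal critical value).

For 95% confidence, z* = 1.96 (from standard normal table)

Standard error: SE = σ/√n = 5/√100 = 0.500000

Margin of error: E = z* × SE = 1.96 × 0.500000 = 0.9800

Z-interval: x̄ ± E = 50 ± 0.9800 = (49.0200, 50.9800)

Rounded to 2 decimal places:

(49.02, 50.98)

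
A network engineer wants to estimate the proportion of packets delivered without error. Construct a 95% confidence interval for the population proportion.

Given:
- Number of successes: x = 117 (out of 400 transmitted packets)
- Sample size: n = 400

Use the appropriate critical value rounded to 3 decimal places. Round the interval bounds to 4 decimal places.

Sample proportion: p̂ = 117/400 = 0.292500

Check conditions for normal approximation:
  np̂ = 117 ≥ 10 ✓
  n(1-p̂) = 283 ≥ 10 ✓

The sample is large enough, so use a z-interval (normal approximation) for the proportion.

For 95% confidence, z* = 1.96 (from standard normal table)

Standard error: SE = √(p̂(1-p̂)/n) = √(0.292500×0.707500/400) = 0.02274554

Margin of error: E = z* × SE = 1.96 × 0.02274554 = 0.044581

Z-interval: p̂ ± E = 0.292500 ± 0.044581 = (0.247919, 0.337081)

Rounded to 4 decimal places:

(0.2479, 0.3371)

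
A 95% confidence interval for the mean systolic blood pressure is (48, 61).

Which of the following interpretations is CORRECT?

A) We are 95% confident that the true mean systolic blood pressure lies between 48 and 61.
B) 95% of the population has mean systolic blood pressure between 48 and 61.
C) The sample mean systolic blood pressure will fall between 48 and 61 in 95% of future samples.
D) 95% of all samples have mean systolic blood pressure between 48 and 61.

A confidence interval represents our confidence in the procedure, not a probability statement about the parameter.

Key concept: If we repeated this sampling process many times and computed a 95% CI each time, about 95% of those intervals would contain the true population parameter.

For this specific interval (48, 61):
- Midpoint (point estimate): 54.5
- Margin of error: 6.5

The correct interpretation is the one stating confidence that the true parameter lies in the interval — option A.

A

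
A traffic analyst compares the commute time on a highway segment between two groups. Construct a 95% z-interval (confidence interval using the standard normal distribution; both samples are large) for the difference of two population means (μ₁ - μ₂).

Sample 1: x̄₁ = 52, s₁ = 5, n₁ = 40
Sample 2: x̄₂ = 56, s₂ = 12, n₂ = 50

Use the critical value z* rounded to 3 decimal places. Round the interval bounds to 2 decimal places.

Both samples are large (n₁ = 40 ≥ 30, n₂ = 50 ≥ 30), so a z-interval for the difference of means applies.

Point estimate: x̄₁ - x̄₂ = 52 - 56 = -4

Standard error: SE = √(s₁²/n₁ + s₂²/n₂)
= √(5²/40 + 12²/50)
= √(0.625000 + 2.880000)
= 1.872165

For 95% confidence, z* = 1.96 (from standard normal table)
Margin of error: E = z* × SE = 1.96 × 1.872165 = 3.6694

Z-interval: (x̄₁ - x̄₂) ± E = -4 ± 3.6694 = (-7.6694, -0.3306)

Rounded to 2 decimal places:

(-7.67, -0.33)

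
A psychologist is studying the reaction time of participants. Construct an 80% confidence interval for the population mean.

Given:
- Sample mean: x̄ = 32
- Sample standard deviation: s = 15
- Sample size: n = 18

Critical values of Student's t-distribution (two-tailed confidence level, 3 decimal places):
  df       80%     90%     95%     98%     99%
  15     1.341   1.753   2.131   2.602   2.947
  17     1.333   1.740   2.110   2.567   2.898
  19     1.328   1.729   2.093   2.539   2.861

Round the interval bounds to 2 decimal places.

The population standard deviation σ is unknown (only the sample standard deviation s is given), so use a t-interval with df = n - 1 = 18 - 1 = 17.

For 80% confidence with df = 17, t* = 1.333 (from t-table)

Standard error: SE = s/√n = 15/√18 = 3.535534

Margin of error: E = t* × SE = 1.333 × 3.535534 = 4.7129

T-interval: x̄ ± E = 32 ± 4.7129 = (27.2871, 36.7129)

Rounded to 2 decimal places:

(27.29, 36.71)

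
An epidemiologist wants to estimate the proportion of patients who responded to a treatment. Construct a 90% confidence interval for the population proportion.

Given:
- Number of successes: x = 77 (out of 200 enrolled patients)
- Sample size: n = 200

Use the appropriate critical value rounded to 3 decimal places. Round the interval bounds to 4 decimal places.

Sample proportion: p̂ = 77/200 = 0.385000

Check conditions for normal approximation:
  np̂ = 77 ≥ 10 ✓
  n(1-p̂) = 123 ≥ 10 ✓

The sample is large enough, so use a z-interval (normal approximation) for the proportion.

For 90% confidence, z* = 1.645 (from standard normal table)

Standard error: SE = √(p̂(1-p̂)/n) = √(0.385000×0.615000/200) = 0.03440748

Margin of error: E = z* × SE = 1.645 × 0.03440748 = 0.056600

Z-interval: p̂ ± E = 0.385000 ± 0.056600 = (0.328400, 0.441600)

Rounded to 4 decimal places:

(0.3284, 0.4416)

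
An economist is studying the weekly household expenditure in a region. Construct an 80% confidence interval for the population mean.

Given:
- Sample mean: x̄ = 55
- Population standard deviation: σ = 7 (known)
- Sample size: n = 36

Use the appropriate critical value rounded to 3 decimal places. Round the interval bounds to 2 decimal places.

The population standard deviation σ is known, so use a z-interval (standard normal critical value).

For 80% confidence, z* = 1.282 (from standard normal table)

Standard error: SE = σ/√n = 7/√36 = 1.166667

Margin of error: E = z* × SE = 1.282 × 1.166667 = 1.4957

Z-interval: x̄ ± E = 55 ± 1.4957 = (53.5043, 56.4957)

Rounded to 2 decimal places:

(53.50, 56.50)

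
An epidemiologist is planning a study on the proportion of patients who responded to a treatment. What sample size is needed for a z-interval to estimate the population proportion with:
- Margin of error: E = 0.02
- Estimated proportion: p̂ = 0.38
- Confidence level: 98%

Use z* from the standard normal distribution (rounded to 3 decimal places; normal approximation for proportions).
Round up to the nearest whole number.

Using z* for proportion z-interval (normal approximation).

For 98% confidence, z* = 2.326 (from standard normal table)

Sample size formula for proportion z-interval: n = z*²p̂(1-p̂)/E²

n = 2.326² × 0.38 × 0.62 / 0.02²
  = 5.410276 × 0.2356 / 0.0004
  = 3186.6526

Round up to the nearest whole number: n = 3187

3187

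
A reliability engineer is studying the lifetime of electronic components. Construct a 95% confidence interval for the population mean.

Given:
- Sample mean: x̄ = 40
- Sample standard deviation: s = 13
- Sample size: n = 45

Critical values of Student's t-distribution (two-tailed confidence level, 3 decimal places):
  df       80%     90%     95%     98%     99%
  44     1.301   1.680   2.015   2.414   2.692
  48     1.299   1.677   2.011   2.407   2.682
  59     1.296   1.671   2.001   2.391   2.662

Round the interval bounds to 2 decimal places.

The population standard deviation σ is unknown (only the sample standard deviation s is given), so use a t-interval with df = n - 1 = 45 - 1 = 44.

For 95% confidence with df = 44, t* = 2.015 (from t-table)

Standard error: SE = s/√n = 13/√45 = 1.937926

Margin of error: E = t* × SE = 2.015 × 1.937926 = 3.9049

T-interval: x̄ ± E = 40 ± 3.9049 = (36.0951, 43.9049)

Rounded to 2 decimal places:

(36.10, 43.90)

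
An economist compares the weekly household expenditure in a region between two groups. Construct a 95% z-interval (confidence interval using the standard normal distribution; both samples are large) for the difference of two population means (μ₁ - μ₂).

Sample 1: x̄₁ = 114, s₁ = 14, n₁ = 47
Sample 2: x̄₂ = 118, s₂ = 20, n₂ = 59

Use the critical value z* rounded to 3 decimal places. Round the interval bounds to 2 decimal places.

Both samples are large (n₁ = 47 ≥ 30, n₂ = 59 ≥ 30), so a z-interval for the difference of means applies.

Point estimate: x̄₁ - x̄₂ = 114 - 118 = -4

Standard error: SE = √(s₁²/n₁ + s₂²/n₂)
= √(14²/47 + 20²/59)
= √(4.170213 + 6.779661)
= 3.309059

For 95% confidence, z* = 1.96 (from standard normal table)
Margin of error: E = z* × SE = 1.96 × 3.309059 = 6.4858

Z-interval: (x̄₁ - x̄₂) ± E = -4 ± 6.4858 = (-10.4858, 2.4858)

Rounded to 2 decimal places:

(-10.49, 2.49)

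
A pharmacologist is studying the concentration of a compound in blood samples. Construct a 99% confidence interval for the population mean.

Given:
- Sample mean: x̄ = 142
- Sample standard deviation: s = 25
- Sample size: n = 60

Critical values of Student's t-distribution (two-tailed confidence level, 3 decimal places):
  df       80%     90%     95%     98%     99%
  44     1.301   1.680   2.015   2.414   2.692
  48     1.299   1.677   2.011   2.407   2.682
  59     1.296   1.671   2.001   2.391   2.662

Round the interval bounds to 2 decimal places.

The population standard deviation σ is unknown (only the sample standard deviation s is given), so use a t-interval with df = n - 1 = 60 - 1 = 59.

For 99% confidence with df = 59, t* = 2.662 (from t-table)

Standard error: SE = s/√n = 25/√60 = 3.227486

Margin of error: E = t* × SE = 2.662 × 3.227486 = 8.5916

T-interval: x̄ ± E = 142 ± 8.5916 = (133.4084, 150.5916)

Rounded to 2 decimal places:

(133.41, 150.59)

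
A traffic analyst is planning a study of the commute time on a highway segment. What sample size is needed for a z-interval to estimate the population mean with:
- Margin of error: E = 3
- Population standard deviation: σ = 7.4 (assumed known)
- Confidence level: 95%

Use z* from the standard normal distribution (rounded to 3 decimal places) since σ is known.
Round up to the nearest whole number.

Using z* since population σ is known (z-interval formula).

For 95% confidence, z* = 1.96 (from standard normal table)

Sample size formula for z-interval: n = (z*σ/E)²

n = (1.96 × 7.4 / 3)²
  = (4.834667)²
  = 23.3740

Round up to the nearest whole number: n = 24

24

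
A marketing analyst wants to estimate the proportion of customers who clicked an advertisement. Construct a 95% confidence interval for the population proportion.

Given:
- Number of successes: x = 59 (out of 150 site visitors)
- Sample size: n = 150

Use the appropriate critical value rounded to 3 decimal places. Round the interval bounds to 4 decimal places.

Sample proportion: p̂ = 59/150 = 0.393333

Check conditions for normal approximation:
  np̂ = 59 ≥ 10 ✓
  n(1-p̂) = 91 ≥ 10 ✓

The sample is large enough, so use a z-interval (normal approximation) for the proportion.

For 95% confidence, z* = 1.96 (from standard normal table)

Standard error: SE = √(p̂(1-p̂)/n) = √(0.393333×0.606667/150) = 0.03988502

Margin of error: E = z* × SE = 1.96 × 0.03988502 = 0.078175

Z-interval: p̂ ± E = 0.393333 ± 0.078175 = (0.315159, 0.471508)

Rounded to 4 decimal places:

(0.3152, 0.4715)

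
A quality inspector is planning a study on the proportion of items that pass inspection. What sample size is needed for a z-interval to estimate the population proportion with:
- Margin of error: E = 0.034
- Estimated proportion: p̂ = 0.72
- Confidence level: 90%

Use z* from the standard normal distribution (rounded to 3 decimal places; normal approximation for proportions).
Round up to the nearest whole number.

Using z* for proportion z-interval (normal approximation).

For 90% confidence, z* = 1.645 (from standard normal table)

Sample size formula for proportion z-interval: n = z*²p̂(1-p̂)/E²

n = 1.645² × 0.72 × 0.28 / 0.034²
  = 2.706025 × 0.2016 / 0.001156
  = 471.9158

Round up to the nearest whole number: n = 472

472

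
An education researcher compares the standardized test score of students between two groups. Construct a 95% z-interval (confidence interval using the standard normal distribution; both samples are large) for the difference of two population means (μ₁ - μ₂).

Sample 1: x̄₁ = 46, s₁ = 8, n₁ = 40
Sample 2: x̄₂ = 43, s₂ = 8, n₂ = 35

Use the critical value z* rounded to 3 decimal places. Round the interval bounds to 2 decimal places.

Both samples are large (n₁ = 40 ≥ 30, n₂ = 35 ≥ 30), so a z-interval for the difference of means applies.

Point estimate: x̄₁ - x̄₂ = 46 - 43 = 3

Standard error: SE = √(s₁²/n₁ + s₂²/n₂)
= √(8²/40 + 8²/35)
= √(1.600000 + 1.828571)
= 1.851640

For 95% confidence, z* = 1.96 (from standard normal table)
Margin of error: E = z* × SE = 1.96 × 1.851640 = 3.6292

Z-interval: (x̄₁ - x̄₂) ± E = 3 ± 3.6292 = (-0.6292, 6.6292)

Rounded to 2 decimal places:

(-0.63, 6.63)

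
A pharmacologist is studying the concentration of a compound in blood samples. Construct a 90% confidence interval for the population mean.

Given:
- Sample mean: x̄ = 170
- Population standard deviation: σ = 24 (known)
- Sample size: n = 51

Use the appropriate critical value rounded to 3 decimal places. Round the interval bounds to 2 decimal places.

The population standard deviation σ is known, so use a z-interval (standard normal critical value).

For 90% confidence, z* = 1.645 (from standard normal table)

Standard error: SE = σ/√n = 24/√51 = 3.360672

Margin of error: E = z* × SE = 1.645 × 3.360672 = 5.5283

Z-interval: x̄ ± E = 170 ± 5.5283 = (164.4717, 175.5283)

Rounded to 2 decimal places:

(164.47, 175.53)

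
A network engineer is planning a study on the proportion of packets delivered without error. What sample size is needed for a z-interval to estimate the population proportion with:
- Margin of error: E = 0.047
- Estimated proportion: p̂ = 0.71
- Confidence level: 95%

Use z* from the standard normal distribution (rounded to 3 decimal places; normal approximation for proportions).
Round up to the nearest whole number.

Using z* for proportion z-interval (normal approximation).

For 95% confidence, z* = 1.96 (from standard normal table)

Sample size formula for proportion z-interval: n = z*²p̂(1-p̂)/E²

n = 1.96² × 0.71 × 0.29 / 0.047²
  = 3.8416 × 0.2059 / 0.002209
  = 358.0740

Round up to the nearest whole number: n = 359

359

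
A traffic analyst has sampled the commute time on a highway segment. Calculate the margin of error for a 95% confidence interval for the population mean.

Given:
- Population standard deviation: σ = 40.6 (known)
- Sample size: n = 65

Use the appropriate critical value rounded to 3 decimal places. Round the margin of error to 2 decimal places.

The population standard deviation σ is known, so use the z-interval margin of error formula.

For 95% confidence, z* = 1.96 (from standard normal table)

Margin of error formula for z-interval: E = z* × σ/√n

E = 1.96 × 40.6/√65
  = 1.96 × 5.035810
  = 9.8702

Rounded to 2 decimal places:

9.87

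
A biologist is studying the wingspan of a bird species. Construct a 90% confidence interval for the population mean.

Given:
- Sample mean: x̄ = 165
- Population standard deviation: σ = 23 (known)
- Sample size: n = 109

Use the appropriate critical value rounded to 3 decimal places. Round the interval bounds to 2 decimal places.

The population standard deviation σ is known, so use a z-interval (standard normal critical value).

For 90% confidence, z* = 1.645 (from standard normal table)

Standard error: SE = σ/√n = 23/√109 = 2.203000

Margin of error: E = z* × SE = 1.645 × 2.203000 = 3.6239

Z-interval: x̄ ± E = 165 ± 3.6239 = (161.3761, 168.6239)

Rounded to 2 decimal places:

(161.38, 168.62)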